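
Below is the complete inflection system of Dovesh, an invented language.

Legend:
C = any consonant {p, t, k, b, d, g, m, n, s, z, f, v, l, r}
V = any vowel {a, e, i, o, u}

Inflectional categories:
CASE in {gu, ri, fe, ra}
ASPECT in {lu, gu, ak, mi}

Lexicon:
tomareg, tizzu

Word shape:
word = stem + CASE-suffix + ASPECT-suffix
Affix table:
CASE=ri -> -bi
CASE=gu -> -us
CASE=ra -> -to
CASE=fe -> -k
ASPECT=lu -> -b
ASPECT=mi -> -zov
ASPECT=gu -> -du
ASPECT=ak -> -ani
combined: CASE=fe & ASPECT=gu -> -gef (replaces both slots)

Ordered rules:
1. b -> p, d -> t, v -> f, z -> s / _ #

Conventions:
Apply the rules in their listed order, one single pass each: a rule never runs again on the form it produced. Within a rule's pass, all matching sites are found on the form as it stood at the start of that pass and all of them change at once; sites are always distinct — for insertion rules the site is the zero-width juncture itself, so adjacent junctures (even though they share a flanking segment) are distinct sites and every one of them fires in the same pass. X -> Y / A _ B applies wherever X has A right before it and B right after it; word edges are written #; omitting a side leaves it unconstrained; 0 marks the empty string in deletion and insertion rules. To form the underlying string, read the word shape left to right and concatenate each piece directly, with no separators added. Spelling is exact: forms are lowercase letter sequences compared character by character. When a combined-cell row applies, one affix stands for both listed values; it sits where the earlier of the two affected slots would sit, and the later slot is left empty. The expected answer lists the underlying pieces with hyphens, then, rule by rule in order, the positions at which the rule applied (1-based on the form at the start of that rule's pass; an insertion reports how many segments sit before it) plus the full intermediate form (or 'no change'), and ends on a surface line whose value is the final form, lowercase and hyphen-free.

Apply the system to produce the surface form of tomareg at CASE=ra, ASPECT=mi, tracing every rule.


underlying: tomareg-to-zov
1. b -> p, d -> t, v -> f, z -> s / _ #: fires at position(s) 12: tomaregtozof
surface: tomaregtozof


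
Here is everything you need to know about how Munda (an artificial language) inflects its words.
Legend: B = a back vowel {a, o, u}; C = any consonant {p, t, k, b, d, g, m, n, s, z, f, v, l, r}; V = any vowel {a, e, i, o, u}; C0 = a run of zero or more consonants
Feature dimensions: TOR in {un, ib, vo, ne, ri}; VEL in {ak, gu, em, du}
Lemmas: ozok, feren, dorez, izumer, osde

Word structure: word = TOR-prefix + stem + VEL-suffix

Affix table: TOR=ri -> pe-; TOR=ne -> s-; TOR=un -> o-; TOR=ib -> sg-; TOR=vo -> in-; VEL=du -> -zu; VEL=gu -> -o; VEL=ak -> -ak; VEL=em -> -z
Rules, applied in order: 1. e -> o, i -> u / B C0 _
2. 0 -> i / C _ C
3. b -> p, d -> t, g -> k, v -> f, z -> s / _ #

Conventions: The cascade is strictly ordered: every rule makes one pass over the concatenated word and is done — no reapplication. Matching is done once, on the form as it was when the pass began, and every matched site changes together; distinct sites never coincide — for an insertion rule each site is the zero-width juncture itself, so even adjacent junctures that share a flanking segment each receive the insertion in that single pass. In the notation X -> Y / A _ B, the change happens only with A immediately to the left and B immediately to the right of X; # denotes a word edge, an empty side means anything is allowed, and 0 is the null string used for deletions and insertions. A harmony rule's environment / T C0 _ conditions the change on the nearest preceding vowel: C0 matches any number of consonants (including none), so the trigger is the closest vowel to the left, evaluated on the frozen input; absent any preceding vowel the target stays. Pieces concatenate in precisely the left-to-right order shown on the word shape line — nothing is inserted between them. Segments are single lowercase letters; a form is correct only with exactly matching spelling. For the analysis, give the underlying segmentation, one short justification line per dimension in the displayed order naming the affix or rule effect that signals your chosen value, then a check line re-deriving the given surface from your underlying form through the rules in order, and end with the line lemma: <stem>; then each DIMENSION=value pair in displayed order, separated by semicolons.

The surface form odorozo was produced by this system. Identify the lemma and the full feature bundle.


underlying: o-dorez-o
TOR=un - signalled by the affix o-
VEL=gu - signalled by the affix -o
check: odorezo -> odorozo -> odorozo -> odorozo
lemma: dorez; TOR=un; VEL=gu


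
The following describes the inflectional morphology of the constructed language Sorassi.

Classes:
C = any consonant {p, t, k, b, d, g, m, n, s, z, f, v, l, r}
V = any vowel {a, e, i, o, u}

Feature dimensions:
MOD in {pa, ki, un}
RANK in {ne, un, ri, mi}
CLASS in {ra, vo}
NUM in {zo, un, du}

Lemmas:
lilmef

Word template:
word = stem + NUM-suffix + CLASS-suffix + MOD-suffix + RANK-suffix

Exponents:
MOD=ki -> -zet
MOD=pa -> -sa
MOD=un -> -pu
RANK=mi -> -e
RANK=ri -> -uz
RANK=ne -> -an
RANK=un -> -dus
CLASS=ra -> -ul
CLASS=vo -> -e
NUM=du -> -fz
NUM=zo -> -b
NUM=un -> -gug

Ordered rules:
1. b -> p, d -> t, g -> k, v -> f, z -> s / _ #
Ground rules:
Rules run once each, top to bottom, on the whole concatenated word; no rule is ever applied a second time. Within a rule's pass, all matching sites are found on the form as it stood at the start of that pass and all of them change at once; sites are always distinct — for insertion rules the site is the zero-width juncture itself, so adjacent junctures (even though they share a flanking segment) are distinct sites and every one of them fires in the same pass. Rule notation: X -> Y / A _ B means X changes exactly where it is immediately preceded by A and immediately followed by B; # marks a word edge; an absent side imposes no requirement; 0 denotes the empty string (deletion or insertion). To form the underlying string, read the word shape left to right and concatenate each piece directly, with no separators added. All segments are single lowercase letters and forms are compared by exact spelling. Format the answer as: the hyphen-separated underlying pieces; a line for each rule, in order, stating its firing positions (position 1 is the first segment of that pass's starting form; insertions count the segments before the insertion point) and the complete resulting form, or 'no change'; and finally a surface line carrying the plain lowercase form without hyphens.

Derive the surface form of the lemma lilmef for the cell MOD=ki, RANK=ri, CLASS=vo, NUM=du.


underlying: lilmef-fz-e-zet-uz
1. b -> p, d -> t, g -> k, v -> f, z -> s / _ #: fires at position(s) 14: lilmeffzezetus
surface: lilmeffzezetus


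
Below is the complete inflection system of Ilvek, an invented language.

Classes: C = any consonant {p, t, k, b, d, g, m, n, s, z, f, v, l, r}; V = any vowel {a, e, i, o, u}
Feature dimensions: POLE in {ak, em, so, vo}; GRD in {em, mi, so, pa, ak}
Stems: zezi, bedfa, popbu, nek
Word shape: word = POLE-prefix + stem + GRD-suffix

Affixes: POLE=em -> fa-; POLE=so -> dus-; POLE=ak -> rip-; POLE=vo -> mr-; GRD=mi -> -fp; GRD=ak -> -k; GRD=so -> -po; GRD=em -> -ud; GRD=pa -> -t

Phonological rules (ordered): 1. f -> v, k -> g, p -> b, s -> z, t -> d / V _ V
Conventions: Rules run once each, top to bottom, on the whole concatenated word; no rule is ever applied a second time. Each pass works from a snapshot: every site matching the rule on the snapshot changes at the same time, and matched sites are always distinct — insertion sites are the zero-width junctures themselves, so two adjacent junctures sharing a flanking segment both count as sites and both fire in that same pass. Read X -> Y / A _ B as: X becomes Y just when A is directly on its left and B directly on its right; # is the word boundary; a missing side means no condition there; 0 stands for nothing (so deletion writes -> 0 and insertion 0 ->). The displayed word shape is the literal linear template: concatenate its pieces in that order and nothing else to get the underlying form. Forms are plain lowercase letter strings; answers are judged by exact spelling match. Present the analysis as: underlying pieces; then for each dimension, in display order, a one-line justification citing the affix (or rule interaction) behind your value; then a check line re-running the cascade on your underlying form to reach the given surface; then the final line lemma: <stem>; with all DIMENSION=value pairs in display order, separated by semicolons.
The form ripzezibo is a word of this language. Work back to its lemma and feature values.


underlying: rip-zezi-po
POLE=ak - signalled by the affix rip-
GRD=so - signalled by the affix -po
check: ripzezipo -> ripzezibo
lemma: zezi; POLE=ak; GRD=so


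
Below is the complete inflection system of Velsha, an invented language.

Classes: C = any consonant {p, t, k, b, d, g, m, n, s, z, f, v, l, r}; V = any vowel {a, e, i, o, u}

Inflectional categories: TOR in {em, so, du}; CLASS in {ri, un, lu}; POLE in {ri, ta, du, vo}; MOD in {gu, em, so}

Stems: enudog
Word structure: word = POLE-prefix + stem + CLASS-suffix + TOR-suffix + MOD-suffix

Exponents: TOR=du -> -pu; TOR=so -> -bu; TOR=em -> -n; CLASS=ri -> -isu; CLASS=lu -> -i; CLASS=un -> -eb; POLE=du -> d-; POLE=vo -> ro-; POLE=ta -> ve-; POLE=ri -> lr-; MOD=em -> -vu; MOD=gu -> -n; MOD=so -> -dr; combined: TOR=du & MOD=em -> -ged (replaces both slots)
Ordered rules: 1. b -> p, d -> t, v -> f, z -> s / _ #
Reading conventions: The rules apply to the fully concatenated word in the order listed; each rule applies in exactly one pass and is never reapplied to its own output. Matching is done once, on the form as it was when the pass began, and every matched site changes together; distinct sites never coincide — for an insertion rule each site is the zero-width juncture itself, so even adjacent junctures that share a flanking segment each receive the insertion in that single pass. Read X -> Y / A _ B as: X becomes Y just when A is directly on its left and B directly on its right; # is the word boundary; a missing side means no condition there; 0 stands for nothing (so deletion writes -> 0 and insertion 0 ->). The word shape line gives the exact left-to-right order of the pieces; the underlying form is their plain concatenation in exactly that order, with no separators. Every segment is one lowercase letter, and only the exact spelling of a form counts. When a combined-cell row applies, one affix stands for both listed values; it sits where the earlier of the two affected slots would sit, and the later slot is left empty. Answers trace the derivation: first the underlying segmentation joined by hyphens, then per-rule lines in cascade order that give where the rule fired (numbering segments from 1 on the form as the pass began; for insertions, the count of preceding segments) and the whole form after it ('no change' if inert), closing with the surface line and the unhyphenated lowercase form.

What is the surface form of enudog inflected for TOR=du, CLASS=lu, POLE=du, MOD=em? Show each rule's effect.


underlying: d-enudog-i-ged
1. b -> p, d -> t, v -> f, z -> s / _ #: fires at position(s) 11: denudogiget
surface: denudogiget


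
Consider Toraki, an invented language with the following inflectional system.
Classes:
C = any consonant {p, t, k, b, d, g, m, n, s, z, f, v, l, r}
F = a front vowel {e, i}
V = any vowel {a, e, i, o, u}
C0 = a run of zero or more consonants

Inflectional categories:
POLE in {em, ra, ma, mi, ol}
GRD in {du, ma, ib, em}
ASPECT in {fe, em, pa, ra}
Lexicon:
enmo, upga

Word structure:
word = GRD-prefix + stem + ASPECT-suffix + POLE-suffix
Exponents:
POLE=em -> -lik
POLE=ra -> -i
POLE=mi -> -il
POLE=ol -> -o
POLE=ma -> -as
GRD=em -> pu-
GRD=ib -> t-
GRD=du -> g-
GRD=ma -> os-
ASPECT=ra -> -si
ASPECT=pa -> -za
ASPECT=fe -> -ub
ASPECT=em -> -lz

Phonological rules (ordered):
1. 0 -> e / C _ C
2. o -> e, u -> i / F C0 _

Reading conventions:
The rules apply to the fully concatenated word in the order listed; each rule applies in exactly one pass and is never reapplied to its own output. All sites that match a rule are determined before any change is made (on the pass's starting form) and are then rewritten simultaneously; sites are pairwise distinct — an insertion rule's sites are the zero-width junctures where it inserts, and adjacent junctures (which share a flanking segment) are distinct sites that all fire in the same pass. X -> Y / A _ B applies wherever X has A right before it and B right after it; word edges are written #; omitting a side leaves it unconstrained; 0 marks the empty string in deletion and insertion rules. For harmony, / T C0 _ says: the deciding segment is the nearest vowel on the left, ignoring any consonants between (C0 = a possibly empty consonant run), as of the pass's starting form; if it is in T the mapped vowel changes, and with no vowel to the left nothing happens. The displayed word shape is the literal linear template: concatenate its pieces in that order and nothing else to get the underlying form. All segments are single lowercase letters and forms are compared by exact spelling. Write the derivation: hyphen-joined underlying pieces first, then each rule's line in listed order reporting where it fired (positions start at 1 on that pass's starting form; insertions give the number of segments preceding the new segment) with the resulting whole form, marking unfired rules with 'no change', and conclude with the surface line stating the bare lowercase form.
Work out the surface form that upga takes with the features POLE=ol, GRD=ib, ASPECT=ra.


underlying: t-upga-si-o
1. 0 -> e / C _ C: inserts after position(s) 3: tupegasio
2. o -> e, u -> i / F C0 _: fires at position(s) 9: tupegasie
surface: tupegasie


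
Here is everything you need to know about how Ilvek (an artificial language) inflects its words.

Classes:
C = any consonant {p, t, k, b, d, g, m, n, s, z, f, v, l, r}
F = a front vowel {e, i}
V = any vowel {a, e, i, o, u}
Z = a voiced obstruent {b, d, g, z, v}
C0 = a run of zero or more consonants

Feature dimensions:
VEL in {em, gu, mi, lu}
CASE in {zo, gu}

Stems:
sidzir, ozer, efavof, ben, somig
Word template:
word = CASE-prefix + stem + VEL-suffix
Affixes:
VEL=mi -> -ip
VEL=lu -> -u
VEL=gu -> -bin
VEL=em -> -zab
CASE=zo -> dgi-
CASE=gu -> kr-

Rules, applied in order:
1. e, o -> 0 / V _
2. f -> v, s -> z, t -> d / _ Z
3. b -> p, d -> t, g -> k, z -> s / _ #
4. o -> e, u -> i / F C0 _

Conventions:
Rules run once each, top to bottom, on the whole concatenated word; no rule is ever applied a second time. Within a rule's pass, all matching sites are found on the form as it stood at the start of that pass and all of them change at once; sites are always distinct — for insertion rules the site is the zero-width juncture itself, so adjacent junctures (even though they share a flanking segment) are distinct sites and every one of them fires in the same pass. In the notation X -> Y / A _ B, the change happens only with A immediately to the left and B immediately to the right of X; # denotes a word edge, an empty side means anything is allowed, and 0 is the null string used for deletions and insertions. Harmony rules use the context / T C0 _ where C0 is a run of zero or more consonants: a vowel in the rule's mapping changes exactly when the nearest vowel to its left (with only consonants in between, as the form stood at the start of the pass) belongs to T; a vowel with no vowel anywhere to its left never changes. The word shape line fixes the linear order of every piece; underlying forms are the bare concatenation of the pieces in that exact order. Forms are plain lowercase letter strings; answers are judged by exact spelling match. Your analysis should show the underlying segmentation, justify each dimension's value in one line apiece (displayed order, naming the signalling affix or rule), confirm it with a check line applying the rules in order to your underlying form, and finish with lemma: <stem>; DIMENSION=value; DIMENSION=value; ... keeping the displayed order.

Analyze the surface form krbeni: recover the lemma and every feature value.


underlying: kr-ben-u
VEL=lu - signalled by the affix -u
CASE=gu - signalled by the affix kr-
check: krbenu -> krbenu -> krbenu -> krbenu -> krbeni
lemma: ben; VEL=lu; CASE=gu


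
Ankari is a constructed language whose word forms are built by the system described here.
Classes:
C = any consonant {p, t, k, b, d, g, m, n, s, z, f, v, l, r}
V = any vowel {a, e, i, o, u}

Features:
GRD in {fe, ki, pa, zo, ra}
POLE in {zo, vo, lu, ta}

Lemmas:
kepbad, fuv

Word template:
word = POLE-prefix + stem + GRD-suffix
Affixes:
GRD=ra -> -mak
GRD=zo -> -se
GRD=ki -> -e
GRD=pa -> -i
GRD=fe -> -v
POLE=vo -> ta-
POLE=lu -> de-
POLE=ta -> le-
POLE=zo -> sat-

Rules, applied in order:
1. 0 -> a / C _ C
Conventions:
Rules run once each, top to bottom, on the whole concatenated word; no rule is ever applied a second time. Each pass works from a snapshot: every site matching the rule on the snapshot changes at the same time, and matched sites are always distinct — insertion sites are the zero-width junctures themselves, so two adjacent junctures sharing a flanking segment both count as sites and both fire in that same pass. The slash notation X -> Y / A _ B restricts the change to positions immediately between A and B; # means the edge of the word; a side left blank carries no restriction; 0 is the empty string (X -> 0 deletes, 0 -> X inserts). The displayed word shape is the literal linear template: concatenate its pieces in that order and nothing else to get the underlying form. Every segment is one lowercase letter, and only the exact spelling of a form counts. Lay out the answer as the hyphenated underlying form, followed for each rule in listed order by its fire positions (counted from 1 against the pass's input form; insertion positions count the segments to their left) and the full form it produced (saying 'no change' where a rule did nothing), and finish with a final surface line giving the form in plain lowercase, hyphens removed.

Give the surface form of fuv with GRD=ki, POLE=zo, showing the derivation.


underlying: sat-fuv-e
1. 0 -> a / C _ C: inserts after position(s) 3: satafuve
surface: satafuve


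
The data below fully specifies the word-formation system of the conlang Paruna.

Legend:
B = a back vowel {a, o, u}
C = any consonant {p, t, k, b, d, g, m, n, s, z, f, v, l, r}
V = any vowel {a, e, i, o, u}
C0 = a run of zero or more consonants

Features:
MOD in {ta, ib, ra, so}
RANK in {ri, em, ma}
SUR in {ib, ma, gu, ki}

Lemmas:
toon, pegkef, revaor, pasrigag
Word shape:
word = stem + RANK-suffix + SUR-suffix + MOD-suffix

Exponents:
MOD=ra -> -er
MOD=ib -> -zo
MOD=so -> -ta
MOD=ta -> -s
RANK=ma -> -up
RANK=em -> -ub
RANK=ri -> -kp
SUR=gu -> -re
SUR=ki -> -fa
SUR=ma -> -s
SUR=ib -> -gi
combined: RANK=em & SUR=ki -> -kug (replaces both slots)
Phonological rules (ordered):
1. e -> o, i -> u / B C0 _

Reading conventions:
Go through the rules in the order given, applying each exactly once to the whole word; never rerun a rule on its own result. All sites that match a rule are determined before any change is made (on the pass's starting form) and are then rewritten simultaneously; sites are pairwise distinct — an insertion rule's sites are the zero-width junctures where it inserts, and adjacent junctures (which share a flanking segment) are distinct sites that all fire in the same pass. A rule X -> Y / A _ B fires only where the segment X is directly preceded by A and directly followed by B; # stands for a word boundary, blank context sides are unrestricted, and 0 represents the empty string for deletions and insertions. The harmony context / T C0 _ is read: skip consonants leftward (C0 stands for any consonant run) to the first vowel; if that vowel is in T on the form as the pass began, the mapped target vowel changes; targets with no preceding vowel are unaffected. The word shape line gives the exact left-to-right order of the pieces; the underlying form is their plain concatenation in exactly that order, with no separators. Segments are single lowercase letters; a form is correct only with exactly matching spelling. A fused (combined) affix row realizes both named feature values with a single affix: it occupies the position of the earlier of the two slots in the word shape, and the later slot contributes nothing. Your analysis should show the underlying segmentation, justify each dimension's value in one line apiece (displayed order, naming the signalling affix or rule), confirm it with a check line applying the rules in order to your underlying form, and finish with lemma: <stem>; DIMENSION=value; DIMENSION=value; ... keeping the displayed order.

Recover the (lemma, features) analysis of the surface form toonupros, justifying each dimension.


underlying: toon-up-re-s
MOD=ta - signalled by the affix -s
RANK=ma - signalled by the affix -up
SUR=gu - signalled by the affix -re
check: toonupres -> toonupros
lemma: toon; MOD=ta; RANK=ma; SUR=gu


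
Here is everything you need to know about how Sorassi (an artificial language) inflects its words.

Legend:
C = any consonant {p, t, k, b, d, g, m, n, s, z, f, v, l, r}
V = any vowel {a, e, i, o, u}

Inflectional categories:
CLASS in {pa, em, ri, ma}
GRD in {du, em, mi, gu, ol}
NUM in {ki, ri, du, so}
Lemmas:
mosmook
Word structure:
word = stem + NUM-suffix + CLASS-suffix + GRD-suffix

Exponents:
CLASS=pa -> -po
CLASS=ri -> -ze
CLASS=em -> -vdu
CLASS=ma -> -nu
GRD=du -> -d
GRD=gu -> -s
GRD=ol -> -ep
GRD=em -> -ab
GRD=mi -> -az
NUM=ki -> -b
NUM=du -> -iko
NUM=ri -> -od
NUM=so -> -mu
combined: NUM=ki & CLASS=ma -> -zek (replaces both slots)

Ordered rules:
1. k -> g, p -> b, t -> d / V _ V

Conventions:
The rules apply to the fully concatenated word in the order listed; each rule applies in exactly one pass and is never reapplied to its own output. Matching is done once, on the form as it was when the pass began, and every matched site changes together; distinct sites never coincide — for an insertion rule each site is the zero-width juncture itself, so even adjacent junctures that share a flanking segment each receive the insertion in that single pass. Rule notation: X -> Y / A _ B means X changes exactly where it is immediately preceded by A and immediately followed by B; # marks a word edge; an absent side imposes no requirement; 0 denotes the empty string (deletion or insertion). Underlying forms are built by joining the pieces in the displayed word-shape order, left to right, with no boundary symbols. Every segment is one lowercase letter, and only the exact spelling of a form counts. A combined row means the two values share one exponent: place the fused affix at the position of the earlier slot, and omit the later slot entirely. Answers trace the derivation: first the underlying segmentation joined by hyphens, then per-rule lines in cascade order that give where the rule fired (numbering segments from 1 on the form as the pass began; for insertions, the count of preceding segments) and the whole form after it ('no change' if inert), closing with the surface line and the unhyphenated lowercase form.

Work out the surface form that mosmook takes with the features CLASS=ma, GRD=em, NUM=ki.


underlying: mosmook-zek-ab
1. k -> g, p -> b, t -> d / V _ V: fires at position(s) 10: mosmookzegab
surface: mosmookzegab


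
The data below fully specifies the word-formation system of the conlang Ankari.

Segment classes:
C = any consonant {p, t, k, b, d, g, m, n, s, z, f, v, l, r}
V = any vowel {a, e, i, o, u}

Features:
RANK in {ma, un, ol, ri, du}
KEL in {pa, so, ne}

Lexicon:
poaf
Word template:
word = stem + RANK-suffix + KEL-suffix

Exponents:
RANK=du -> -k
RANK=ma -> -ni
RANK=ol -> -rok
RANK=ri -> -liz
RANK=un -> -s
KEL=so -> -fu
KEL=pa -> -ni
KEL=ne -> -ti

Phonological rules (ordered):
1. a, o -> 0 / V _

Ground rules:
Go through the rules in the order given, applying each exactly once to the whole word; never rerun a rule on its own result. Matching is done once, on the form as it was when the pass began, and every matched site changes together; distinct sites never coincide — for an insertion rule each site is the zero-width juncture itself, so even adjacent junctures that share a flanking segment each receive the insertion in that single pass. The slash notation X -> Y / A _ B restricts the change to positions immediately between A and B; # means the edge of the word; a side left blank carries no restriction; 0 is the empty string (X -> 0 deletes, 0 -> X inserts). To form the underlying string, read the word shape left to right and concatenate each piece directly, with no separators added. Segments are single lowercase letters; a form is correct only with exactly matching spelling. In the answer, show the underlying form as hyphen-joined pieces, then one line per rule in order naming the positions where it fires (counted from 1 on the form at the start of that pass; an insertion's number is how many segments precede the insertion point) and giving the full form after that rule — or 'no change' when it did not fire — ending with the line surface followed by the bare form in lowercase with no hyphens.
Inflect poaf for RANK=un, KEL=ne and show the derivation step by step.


underlying: poaf-s-ti
1. a, o -> 0 / V _: fires at position(s) 3: pofsti
surface: pofsti


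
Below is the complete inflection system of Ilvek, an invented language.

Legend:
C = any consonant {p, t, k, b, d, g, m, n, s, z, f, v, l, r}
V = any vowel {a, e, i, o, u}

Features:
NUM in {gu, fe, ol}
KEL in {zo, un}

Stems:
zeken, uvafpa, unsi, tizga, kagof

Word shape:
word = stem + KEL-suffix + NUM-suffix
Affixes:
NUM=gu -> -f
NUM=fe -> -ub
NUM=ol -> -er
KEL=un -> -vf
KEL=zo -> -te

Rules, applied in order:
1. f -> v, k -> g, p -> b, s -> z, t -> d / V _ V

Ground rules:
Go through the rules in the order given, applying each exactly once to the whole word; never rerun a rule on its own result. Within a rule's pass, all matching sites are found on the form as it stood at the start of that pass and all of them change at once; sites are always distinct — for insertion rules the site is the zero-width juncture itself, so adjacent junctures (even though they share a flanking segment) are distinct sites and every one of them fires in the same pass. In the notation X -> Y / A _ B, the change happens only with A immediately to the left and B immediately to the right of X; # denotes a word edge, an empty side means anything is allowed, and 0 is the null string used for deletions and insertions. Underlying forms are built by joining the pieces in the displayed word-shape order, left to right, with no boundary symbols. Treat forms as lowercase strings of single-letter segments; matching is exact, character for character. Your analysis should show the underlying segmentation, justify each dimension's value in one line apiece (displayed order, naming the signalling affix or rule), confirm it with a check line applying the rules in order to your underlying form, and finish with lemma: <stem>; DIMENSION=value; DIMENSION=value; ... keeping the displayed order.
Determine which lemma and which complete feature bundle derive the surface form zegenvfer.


underlying: zeken-vf-er
NUM=ol - signalled by the affix -er
KEL=un - signalled by the affix -vf
check: zekenvfer -> zegenvfer
lemma: zeken; NUM=ol; KEL=un


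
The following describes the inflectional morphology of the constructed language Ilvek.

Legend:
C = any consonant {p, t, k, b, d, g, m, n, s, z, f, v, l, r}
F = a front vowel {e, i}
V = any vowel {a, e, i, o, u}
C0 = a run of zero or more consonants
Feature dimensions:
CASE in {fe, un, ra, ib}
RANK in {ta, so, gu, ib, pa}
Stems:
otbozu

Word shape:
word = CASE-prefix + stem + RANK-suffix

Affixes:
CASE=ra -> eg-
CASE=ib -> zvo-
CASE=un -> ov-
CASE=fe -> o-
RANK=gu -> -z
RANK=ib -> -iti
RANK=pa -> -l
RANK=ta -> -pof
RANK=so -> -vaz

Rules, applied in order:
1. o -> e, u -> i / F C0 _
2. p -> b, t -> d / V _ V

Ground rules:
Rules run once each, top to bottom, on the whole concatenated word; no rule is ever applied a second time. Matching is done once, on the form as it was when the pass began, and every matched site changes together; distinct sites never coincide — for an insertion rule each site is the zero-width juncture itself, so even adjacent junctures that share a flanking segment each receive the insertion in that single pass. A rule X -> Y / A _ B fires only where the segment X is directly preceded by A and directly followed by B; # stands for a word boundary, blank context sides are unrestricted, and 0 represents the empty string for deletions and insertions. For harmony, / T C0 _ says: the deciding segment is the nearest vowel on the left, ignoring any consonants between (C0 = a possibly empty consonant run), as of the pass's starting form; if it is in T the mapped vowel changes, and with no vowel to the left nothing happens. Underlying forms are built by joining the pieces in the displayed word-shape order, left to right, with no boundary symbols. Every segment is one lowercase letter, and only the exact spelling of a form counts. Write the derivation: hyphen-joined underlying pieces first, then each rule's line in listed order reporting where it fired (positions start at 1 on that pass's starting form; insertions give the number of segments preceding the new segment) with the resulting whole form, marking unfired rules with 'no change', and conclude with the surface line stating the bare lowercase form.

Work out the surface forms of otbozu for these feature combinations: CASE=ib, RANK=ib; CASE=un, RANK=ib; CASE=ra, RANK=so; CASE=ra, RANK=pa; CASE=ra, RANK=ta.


cell CASE=ib, RANK=ib:
underlying: zvo-otbozu-iti
1. o -> e, u -> i / F C0 _: no change
2. p -> b, t -> d / V _ V: fires at position(s) 11: zvootbozuidi
surface: zvootbozuidi

cell CASE=un, RANK=ib:
underlying: ov-otbozu-iti
1. o -> e, u -> i / F C0 _: no change
2. p -> b, t -> d / V _ V: fires at position(s) 10: ovotbozuidi
surface: ovotbozuidi

cell CASE=ra, RANK=so:
underlying: eg-otbozu-vaz
1. o -> e, u -> i / F C0 _: fires at position(s) 3: egetbozuvaz
2. p -> b, t -> d / V _ V: no change
surface: egetbozuvaz

cell CASE=ra, RANK=pa:
underlying: eg-otbozu-l
1. o -> e, u -> i / F C0 _: fires at position(s) 3: egetbozul
2. p -> b, t -> d / V _ V: no change
surface: egetbozul

cell CASE=ra, RANK=ta:
underlying: eg-otbozu-pof
1. o -> e, u -> i / F C0 _: fires at position(s) 3: egetbozupof
2. p -> b, t -> d / V _ V: fires at position(s) 9: egetbozubof
surface: egetbozubof


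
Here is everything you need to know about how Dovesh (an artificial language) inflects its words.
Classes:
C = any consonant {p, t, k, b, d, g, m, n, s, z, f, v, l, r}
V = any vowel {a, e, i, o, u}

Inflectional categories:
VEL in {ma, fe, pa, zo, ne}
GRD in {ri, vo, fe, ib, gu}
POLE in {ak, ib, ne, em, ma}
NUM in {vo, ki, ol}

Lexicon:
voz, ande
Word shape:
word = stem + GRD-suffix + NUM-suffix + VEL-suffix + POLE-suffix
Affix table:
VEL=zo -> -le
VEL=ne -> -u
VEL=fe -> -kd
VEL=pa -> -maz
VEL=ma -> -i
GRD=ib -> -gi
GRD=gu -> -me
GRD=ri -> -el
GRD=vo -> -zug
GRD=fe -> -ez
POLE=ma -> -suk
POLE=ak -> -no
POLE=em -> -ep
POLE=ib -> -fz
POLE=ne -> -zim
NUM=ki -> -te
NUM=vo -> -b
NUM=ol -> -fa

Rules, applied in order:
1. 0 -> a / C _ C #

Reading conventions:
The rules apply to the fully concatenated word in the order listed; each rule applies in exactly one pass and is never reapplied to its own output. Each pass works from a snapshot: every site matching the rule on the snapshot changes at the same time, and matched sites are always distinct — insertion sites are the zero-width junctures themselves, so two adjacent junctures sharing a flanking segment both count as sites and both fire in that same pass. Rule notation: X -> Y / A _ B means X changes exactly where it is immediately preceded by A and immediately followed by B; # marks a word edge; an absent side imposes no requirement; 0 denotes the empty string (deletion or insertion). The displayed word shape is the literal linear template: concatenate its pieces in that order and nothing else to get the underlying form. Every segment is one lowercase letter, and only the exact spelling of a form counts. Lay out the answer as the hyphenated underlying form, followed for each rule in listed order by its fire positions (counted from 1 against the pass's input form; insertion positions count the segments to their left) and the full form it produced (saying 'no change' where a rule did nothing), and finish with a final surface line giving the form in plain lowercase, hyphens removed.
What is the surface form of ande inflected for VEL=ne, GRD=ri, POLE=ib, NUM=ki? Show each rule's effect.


underlying: ande-el-te-u-fz
1. 0 -> a / C _ C #: inserts after position(s) 10: andeelteufaz
surface: andeelteufaz


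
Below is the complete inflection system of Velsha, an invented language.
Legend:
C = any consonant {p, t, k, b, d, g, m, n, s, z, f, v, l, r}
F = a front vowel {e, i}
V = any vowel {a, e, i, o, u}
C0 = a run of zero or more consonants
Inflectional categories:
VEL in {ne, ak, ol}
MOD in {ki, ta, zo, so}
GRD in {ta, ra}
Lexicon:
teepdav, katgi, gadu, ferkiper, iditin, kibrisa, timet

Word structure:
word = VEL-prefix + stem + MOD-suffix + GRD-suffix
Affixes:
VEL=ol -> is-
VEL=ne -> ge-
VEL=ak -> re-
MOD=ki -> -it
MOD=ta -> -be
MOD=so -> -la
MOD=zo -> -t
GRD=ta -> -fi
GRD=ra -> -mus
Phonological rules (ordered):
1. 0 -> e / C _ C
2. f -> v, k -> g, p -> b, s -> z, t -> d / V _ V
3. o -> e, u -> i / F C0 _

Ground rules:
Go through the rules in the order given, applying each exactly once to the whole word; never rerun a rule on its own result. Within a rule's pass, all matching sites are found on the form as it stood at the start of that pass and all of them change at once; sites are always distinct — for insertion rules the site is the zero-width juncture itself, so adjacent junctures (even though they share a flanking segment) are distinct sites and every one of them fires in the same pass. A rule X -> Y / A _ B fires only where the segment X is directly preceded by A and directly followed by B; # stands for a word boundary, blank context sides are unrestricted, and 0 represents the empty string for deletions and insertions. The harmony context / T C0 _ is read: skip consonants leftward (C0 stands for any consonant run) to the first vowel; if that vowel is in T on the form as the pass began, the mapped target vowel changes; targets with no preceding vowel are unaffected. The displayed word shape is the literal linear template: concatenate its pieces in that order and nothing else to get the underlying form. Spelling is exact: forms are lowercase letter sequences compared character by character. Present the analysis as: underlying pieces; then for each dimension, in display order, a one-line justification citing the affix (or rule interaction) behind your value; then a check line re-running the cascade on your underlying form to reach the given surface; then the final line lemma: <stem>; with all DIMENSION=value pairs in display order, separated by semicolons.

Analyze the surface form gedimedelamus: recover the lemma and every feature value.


underlying: ge-timet-la-mus
VEL=ne - signalled by the affix ge-
MOD=so - signalled by the affix -la
GRD=ra - signalled by the affix -mus
check: getimetlamus -> getimetelamus -> gedimedelamus -> gedimedelamus
lemma: timet; VEL=ne; MOD=so; GRD=ra


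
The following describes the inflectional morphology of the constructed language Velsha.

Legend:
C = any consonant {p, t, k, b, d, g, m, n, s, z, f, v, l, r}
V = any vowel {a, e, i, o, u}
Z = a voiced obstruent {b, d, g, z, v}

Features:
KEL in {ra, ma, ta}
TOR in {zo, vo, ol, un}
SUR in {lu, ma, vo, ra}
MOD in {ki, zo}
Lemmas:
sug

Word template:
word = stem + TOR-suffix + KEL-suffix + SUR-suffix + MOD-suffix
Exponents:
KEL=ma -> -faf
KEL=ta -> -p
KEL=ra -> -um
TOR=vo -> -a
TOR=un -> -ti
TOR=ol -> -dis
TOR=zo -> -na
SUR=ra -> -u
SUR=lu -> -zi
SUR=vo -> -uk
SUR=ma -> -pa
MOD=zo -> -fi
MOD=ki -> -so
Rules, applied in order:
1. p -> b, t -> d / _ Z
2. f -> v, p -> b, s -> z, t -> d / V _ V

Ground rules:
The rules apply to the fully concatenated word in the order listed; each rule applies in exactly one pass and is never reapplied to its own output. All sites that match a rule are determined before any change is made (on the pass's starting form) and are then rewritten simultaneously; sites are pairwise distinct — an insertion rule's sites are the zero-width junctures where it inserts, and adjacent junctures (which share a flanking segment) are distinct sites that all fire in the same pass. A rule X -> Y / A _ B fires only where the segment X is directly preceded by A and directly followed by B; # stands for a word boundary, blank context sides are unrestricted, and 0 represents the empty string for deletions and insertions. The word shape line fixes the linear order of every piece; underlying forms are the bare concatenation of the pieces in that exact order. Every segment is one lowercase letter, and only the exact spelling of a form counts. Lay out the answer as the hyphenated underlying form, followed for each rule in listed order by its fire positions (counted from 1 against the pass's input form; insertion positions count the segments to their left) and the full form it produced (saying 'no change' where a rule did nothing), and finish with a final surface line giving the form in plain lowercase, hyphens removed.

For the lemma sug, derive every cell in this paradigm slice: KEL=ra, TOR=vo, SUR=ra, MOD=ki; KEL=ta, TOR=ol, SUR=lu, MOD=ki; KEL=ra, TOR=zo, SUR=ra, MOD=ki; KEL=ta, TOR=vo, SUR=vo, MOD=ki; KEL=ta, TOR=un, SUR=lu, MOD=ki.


cell KEL=ra, TOR=vo, SUR=ra, MOD=ki:
underlying: sug-a-um-u-so
1. p -> b, t -> d / _ Z: no change
2. f -> v, p -> b, s -> z, t -> d / V _ V: fires at position(s) 8: sugaumuzo
surface: sugaumuzo

cell KEL=ta, TOR=ol, SUR=lu, MOD=ki:
underlying: sug-dis-p-zi-so
1. p -> b, t -> d / _ Z: fires at position(s) 7: sugdisbziso
2. f -> v, p -> b, s -> z, t -> d / V _ V: fires at position(s) 10: sugdisbzizo
surface: sugdisbzizo

cell KEL=ra, TOR=zo, SUR=ra, MOD=ki:
underlying: sug-na-um-u-so
1. p -> b, t -> d / _ Z: no change
2. f -> v, p -> b, s -> z, t -> d / V _ V: fires at position(s) 9: sugnaumuzo
surface: sugnaumuzo

cell KEL=ta, TOR=vo, SUR=vo, MOD=ki:
underlying: sug-a-p-uk-so
1. p -> b, t -> d / _ Z: no change
2. f -> v, p -> b, s -> z, t -> d / V _ V: fires at position(s) 5: sugabukso
surface: sugabukso

cell KEL=ta, TOR=un, SUR=lu, MOD=ki:
underlying: sug-ti-p-zi-so
1. p -> b, t -> d / _ Z: fires at position(s) 6: sugtibziso
2. f -> v, p -> b, s -> z, t -> d / V _ V: fires at position(s) 9: sugtibzizo
surface: sugtibzizo


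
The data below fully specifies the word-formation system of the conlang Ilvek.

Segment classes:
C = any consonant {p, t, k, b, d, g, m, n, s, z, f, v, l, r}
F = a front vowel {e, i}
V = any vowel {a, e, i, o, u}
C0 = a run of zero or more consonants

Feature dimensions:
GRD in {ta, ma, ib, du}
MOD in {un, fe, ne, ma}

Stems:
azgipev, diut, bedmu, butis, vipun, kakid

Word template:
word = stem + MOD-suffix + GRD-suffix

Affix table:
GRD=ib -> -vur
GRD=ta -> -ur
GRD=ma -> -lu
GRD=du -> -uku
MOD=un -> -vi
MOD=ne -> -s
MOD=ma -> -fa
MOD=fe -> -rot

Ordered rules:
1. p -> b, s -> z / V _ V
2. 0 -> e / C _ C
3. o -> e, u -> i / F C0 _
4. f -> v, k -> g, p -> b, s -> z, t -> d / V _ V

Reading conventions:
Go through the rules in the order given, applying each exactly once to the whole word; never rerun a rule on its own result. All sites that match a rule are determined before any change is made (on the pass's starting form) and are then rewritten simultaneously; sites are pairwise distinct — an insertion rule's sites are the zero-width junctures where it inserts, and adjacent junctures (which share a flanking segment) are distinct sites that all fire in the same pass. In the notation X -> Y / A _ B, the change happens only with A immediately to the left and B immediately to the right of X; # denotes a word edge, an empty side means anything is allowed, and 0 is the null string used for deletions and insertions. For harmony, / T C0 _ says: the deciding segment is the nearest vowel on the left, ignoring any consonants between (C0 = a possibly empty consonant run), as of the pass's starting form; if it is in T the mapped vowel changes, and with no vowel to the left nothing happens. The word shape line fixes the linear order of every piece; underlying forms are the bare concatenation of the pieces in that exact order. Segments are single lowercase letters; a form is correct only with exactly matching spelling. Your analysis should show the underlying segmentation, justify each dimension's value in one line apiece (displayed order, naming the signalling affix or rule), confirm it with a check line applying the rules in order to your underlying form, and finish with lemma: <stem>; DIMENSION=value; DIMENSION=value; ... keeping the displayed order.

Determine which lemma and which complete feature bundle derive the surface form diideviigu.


underlying: diut-vi-uku
GRD=du - signalled by the affix -uku
MOD=un - signalled by the affix -vi
check: diutviuku -> diutviuku -> diuteviuku -> diiteviiku -> diideviigu
lemma: diut; GRD=du; MOD=un
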